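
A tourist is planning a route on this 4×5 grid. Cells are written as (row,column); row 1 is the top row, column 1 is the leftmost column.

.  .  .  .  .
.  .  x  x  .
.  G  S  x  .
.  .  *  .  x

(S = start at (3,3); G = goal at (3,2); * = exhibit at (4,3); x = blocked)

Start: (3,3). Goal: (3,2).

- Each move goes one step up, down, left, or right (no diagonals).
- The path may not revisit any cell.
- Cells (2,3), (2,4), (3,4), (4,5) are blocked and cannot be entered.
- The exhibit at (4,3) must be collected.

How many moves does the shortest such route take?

3

Any route passes through (4,3) somewhere between (3,3) and (3,2). Summing Manhattan distances along the two legs ((3,3) → (4,3) → (3,2)) gives a lower bound of 1 + 2 = 3 moves.
A route of 3 moves achieves this: (3,3) → (4,3) → (4,2) → (3,2).
Since 3 matches the lower bound, it is optimal.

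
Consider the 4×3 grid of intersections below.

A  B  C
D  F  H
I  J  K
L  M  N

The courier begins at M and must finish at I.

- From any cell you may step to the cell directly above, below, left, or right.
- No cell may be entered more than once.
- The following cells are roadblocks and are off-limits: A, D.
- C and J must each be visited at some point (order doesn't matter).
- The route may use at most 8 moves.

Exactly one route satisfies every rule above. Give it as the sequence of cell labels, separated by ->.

M -> N -> K -> H -> C -> B -> F -> J -> I

Any route must reach C and J and still end at I within 8 moves, so the order of the required stops is forced.
Route from M: right 1 to N, up 3 to C, left 1 to B, down 2 to J, left 1 to I — 8 moves in all.
Check: all required cells visited; 8 ≤ 8 moves.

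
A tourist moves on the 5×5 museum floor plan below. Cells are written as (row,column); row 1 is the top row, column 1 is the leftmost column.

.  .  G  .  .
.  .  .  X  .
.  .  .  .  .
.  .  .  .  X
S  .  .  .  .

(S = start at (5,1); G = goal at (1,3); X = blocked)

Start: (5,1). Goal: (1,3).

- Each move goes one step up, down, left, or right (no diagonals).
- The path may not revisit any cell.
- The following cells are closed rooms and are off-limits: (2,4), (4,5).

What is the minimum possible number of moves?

6

The Manhattan distance from (5,1) to (1,3) is |5−1| + |1−3| = 6, so at least 6 moves are needed.
A route of 6 moves achieves this: (5,1) → (4,1) → (3,1) → (2,1) → (1,1) → (1,2) → (1,3).
Since 6 matches the lower bound, it is optimal.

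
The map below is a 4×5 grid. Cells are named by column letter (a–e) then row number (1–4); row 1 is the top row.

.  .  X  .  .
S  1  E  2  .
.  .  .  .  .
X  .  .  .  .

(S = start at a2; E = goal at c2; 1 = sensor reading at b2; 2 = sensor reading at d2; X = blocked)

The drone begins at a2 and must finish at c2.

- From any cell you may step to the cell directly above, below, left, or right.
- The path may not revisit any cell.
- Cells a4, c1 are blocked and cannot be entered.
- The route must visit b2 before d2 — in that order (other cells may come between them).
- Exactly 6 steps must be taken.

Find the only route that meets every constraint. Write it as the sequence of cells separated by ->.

a2 -> b2 -> b3 -> c3 -> d3 -> d2 -> c2

The waypoints must appear in the order b2, d2, with no cell reused.
Route from a2: right 1 to b2, down 1 to b3, right 2 to d3, up 1 to d2, left 1 to c2 — 6 moves in all.
Check: order respected (1 at step 1, 2 at step 5); 6 moves as required.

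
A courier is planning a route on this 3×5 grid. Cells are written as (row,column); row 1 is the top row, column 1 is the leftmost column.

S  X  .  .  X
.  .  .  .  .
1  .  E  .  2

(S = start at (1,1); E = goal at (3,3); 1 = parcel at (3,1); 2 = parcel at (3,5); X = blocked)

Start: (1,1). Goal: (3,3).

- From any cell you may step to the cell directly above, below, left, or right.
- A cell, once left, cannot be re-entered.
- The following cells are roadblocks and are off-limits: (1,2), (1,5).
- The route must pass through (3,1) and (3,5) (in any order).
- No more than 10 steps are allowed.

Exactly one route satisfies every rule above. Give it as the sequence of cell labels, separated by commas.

(1,1), (2,1), (3,1), (3,2), (2,2), (2,3), (2,4), (2,5), (3,5), (3,4), (3,3)

Any route must reach (3,1) and (3,5) and still end at (3,3) within 10 moves, so the order of the required stops is forced.
Route from (1,1): down 2 to (3,1), right 1 to (3,2), up 1 to (2,2), right 3 to (2,5), down 1 to (3,5), left 2 to (3,3) — 10 moves in all.
Check: all required cells visited; 10 ≤ 10 moves.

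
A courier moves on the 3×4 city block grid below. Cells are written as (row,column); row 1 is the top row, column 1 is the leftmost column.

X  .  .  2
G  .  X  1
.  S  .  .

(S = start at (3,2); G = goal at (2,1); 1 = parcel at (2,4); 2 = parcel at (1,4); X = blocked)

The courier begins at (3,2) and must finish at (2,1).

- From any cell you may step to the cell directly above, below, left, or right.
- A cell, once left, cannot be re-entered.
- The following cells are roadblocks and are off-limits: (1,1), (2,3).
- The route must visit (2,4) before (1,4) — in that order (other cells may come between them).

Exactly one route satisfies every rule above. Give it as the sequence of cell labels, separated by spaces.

(3,2) (3,3) (3,4) (2,4) (1,4) (1,3) (1,2) (2,2) (2,1)

The waypoints must appear in the order (2,4), (1,4), with no cell reused.
Route from (3,2): right 2 to (3,4), up 2 to (1,4), left 2 to (1,2), down 1 to (2,2), left 1 to (2,1) — 8 moves in all.
Check: order respected (1 at step 3, 2 at step 4).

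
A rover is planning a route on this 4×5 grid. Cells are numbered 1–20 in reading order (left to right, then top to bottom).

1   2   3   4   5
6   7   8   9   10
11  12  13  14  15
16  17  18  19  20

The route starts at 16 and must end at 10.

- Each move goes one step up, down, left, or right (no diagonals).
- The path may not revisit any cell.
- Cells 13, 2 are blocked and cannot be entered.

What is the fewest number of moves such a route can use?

6

The Manhattan distance from 16 to 10 is |4−2| + |1−5| = 6, so at least 6 moves are needed.
A route of 6 moves achieves this: 16 → 11 → 6 → 7 → 8 → 9 → 10.
Since 6 matches the lower bound, it is optimal.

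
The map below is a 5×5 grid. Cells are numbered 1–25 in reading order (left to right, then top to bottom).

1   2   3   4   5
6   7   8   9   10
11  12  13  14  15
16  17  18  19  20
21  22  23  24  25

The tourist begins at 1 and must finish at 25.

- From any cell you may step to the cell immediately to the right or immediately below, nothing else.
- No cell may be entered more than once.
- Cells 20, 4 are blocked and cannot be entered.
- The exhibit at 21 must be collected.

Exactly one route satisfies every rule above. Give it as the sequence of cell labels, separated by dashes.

1 - 6 - 11 - 16 - 21 - 22 - 23 - 24 - 25

Moves only go right or down, so the column and row indices never decrease.
Route from 1: down 4 to 21, right 4 to 25 — 8 moves in all.
Check: all required cells visited.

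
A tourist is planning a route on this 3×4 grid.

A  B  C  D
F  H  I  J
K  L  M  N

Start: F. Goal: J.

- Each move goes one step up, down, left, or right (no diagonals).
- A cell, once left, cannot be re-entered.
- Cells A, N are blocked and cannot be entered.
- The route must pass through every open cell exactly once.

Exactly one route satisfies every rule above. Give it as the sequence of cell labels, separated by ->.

F -> K -> L -> M -> I -> H -> B -> C -> D -> J

Need to visit all 10 open cells exactly once, starting at F and ending at J.
Cell M has only two open neighbours (I and L), so the path must pass straight through it: one of those is the cell it's entered from and the other is where it exits.
Route from F: down to K, 2× right (reaching M), up to I, left to H, up to B, 2× right (reaching D), down to J — 9 moves in all.
Check: all 10 open cells covered.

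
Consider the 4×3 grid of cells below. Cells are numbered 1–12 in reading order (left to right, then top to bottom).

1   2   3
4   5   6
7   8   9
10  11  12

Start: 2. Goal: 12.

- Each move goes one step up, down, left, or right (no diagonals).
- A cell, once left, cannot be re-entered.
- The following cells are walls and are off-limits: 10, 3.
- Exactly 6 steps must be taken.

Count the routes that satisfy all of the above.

Need simple routes of exactly 6 moves from 2 to 12 (Manhattan distance 4, so 1 moves are spent on a detour and 1 undoing it).
Enumerating: 2 5 4 7 8 11 12 | 2 5 4 7 8 9 12 | 2 5 6 9 8 11 12 | 2 1 4 7 8 11 12 | 2 1 4 7 8 9 12 | 2 1 4 5 8 11 12 | 2 1 4 5 8 9 12 | 2 1 4 5 6 9 12.
That gives 8 routes.

8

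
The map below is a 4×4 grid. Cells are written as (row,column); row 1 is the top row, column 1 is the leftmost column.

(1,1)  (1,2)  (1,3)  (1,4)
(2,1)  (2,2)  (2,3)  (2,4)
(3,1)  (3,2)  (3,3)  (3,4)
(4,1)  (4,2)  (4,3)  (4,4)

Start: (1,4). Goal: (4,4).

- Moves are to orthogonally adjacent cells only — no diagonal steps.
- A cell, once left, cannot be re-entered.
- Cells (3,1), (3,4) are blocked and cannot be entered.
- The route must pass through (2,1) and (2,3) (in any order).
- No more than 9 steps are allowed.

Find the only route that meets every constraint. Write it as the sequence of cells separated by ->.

The budget equals the shortest possible length, so every move has to be on a shortest route through the required cells.
Route from (1,4): 3× left (reaching (1,1)), down to (2,1), 2× right (reaching (2,3)), 2× down (reaching (4,3)), right to (4,4) — 9 moves in all.
Check: all required cells visited; 9 ≤ 9 moves.

(1,4) -> (1,3) -> (1,2) -> (1,1) -> (2,1) -> (2,2) -> (2,3) -> (3,3) -> (4,3) -> (4,4)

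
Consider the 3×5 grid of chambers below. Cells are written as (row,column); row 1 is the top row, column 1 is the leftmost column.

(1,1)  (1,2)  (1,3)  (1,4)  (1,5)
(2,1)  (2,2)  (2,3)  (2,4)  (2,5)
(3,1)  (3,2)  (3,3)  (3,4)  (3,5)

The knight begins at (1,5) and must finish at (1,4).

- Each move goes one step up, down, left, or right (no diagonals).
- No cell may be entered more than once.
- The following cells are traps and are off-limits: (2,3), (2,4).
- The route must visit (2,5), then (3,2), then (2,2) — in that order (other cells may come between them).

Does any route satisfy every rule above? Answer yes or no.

One route that works: (1,5) → (2,5) → (3,5) → (3,4) → (3,3) → (3,2) → (2,2) → (1,2) → (1,3) → (1,4).

yes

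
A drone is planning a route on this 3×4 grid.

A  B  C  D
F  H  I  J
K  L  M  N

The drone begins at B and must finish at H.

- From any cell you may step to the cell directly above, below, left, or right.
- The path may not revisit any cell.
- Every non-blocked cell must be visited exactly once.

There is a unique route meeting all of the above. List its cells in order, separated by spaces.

B A F K L M N J D C I H

Need to visit all 12 open cells exactly once, starting at B and ending at H.
Cell A has only two open neighbours (F and B), so the path must pass straight through it: one of those is the cell it's entered from and the other is where it exits.
Route from B: left 1 to A, down 2 to K, right 3 to N, up 2 to D, left 1 to C, down 1 to I, left 1 to H — 11 moves in all.
Check: all 12 open cells covered.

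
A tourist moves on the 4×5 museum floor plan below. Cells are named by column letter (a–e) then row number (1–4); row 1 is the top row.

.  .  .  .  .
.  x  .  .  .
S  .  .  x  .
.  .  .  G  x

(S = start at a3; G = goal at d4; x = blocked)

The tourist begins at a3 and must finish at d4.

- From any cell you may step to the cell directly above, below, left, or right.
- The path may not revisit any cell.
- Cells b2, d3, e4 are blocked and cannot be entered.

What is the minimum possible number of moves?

The Manhattan distance from a3 to d4 is |3−4| + |1−4| = 4, so at least 4 moves are needed.
A route of 4 moves achieves this: a3 → a4 → b4 → c4 → d4.
Since 4 matches the lower bound, it is optimal.

4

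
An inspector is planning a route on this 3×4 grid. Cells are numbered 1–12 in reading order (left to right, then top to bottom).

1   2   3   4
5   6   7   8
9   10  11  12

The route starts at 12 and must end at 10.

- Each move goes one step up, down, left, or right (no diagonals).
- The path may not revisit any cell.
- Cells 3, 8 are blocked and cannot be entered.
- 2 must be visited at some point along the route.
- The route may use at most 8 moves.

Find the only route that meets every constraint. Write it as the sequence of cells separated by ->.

The 8-move cap with required stops at 2 leaves no slack for detours.
Route from 12: left to 11, up to 7, left to 6, up to 2, left to 1, 2× down (reaching 9), right to 10 — 8 moves in all.
Check: all required cells visited; 8 ≤ 8 moves.

12 -> 11 -> 7 -> 6 -> 2 -> 1 -> 5 -> 9 -> 10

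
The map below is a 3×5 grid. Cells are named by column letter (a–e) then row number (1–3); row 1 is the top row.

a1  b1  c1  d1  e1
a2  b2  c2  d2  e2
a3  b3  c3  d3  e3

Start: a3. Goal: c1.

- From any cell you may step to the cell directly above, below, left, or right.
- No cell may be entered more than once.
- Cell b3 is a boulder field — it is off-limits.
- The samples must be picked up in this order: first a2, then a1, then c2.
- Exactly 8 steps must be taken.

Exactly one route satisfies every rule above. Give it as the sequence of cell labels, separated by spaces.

a3 a2 a1 b1 b2 c2 d2 d1 c1

The waypoints must appear in the order a2, a1, c2, with no cell reused.
Route from a3: up 2 to a1, right 1 to b1, down 1 to b2, right 2 to d2, up 1 to d1, left 1 to c1 — 8 moves in all.
Check: order respected (a2 at step 1, a1 at step 2, c2 at step 5); 8 moves as required.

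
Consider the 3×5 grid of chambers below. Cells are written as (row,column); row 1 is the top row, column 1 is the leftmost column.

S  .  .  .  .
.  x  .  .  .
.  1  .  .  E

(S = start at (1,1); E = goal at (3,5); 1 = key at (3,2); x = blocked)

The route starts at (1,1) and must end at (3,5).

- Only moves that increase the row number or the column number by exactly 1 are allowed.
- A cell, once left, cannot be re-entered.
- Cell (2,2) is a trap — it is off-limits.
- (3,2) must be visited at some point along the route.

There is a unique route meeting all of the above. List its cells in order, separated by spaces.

Moves only go right or down, so the column and row indices never decrease.
Route from (1,1): down 2 to (3,1), right 4 to (3,5) — 6 moves in all.
Check: all required cells visited.

(1,1) (2,1) (3,1) (3,2) (3,3) (3,4) (3,5)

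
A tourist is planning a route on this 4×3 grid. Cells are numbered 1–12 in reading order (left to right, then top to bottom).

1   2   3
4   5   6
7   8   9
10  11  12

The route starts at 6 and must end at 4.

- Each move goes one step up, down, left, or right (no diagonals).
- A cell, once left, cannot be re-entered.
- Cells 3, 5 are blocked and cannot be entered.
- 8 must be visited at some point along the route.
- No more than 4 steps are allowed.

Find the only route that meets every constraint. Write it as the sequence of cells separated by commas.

The budget equals the shortest possible length, so every move has to be on a shortest route through the required cells.
Route from 6: down 1 to 9, left 2 to 7, up 1 to 4 — 4 moves in all.
Check: all required cells visited; 4 ≤ 4 moves.

6, 9, 8, 7, 4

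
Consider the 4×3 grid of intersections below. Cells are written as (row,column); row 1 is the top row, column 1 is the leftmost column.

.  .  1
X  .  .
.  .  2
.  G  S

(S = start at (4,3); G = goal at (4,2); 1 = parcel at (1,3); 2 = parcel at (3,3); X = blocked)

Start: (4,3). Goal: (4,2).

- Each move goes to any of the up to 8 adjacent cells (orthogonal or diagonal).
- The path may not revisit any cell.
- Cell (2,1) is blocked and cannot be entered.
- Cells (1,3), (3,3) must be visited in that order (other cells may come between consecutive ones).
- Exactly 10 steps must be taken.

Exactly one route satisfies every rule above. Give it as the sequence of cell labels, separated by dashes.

(4,3) - (3,2) - (4,1) - (3,1) - (2,2) - (1,1) - (1,2) - (1,3) - (2,3) - (3,3) - (4,2)

The waypoints must appear in the order (1,3), (3,3), with no cell reused.
Route from (4,3): up-left 1 to (3,2), down-left 1 to (4,1), up 1 to (3,1), up-right 1 to (2,2), up-left 1 to (1,1), right 2 to (1,3), down 2 to (3,3), down-left 1 to (4,2) — 10 moves in all.
Check: order respected (1 at step 7, 2 at step 9); 10 moves as required.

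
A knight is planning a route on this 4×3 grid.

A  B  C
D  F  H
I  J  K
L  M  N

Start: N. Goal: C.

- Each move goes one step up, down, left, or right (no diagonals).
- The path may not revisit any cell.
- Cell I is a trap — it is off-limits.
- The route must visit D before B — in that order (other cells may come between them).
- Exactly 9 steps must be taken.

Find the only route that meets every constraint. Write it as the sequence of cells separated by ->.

The waypoints must appear in the order D, B, with no cell reused.
Route from N: left 1 to M, up 1 to J, right 1 to K, up 1 to H, left 2 to D, up 1 to A, right 2 to C — 9 moves in all.
Check: order respected (D at step 6, B at step 8); 9 moves as required.

N -> M -> J -> K -> H -> F -> D -> A -> B -> C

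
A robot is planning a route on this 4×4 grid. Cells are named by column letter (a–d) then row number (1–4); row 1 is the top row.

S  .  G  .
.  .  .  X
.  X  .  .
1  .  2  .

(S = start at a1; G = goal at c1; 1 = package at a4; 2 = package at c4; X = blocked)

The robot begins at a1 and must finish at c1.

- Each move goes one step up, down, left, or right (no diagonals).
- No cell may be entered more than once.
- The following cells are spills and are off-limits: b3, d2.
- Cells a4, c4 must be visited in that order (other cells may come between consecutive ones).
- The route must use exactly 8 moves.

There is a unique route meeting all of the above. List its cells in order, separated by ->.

The waypoints must appear in the order a4, c4, with no cell reused.
Route from a1: 3× down (reaching a4), 2× right (reaching c4), 3× up (reaching c1) — 8 moves in all.
Check: order respected (1 at step 3, 2 at step 5); 8 moves as required.

a1 -> a2 -> a3 -> a4 -> b4 -> c4 -> c3 -> c2 -> c1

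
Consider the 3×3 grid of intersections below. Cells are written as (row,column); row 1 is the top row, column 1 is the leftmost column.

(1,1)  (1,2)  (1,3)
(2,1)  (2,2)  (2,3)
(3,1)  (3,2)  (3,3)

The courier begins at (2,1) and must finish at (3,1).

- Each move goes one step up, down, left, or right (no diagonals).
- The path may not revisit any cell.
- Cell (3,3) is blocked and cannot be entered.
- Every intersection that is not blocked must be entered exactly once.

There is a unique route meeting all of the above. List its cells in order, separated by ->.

Need to visit all 8 open cells exactly once, starting at (2,1) and ending at (3,1).
Cell (1,1) has only two open neighbours ((2,1) and (1,2)), so the path must pass straight through it: one of those is the cell it's entered from and the other is where it exits.
Route from (2,1): up to (1,1), 2× right (reaching (1,3)), down to (2,3), left to (2,2), down to (3,2), left to (3,1) — 7 moves in all.
Check: all 8 open cells covered.

(2,1) -> (1,1) -> (1,2) -> (1,3) -> (2,3) -> (2,2) -> (3,2) -> (3,1)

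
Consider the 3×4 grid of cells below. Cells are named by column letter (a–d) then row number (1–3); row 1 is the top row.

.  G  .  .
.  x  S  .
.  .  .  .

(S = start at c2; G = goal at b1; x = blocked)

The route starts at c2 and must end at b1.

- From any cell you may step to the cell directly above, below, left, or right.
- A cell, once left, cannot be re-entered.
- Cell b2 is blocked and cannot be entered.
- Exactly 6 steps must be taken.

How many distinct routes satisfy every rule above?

Need simple routes of exactly 6 moves from c2 to b1 (Manhattan distance 2, so 2 moves are spent on a detour and 2 undoing it).
Enumerating: c2 c3 b3 a3 a2 a1 b1 | c2 c3 d3 d2 d1 c1 b1.
That gives 2 routes.

2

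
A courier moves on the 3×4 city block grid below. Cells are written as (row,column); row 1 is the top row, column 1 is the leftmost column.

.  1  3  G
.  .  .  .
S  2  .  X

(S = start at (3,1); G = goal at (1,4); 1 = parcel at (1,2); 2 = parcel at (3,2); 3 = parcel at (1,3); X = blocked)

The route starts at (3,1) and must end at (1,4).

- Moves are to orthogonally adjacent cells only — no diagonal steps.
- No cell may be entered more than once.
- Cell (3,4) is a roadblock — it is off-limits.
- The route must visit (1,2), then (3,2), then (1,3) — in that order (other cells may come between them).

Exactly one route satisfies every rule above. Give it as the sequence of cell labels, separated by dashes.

The waypoints must appear in the order (1,2), (3,2), (1,3), with no cell reused.
Route from (3,1): up 2 to (1,1), right 1 to (1,2), down 2 to (3,2), right 1 to (3,3), up 2 to (1,3), right 1 to (1,4) — 9 moves in all.
Check: order respected (1 at step 3, 2 at step 5, 3 at step 8).

(3,1) - (2,1) - (1,1) - (1,2) - (2,2) - (3,2) - (3,3) - (2,3) - (1,3) - (1,4)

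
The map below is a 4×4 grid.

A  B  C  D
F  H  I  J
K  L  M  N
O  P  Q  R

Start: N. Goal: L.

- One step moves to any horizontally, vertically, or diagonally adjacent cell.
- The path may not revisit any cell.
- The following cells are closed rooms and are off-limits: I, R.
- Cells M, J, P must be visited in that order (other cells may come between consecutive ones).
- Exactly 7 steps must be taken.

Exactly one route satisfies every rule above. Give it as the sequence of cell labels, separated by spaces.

The waypoints must appear in the order M, J, P, with no cell reused.
Route from N: left 1 to M, up-right 1 to J, up-left 1 to C, down-left 2 to K, down-right 1 to P, up 1 to L — 7 moves in all.
Check: order respected (M at step 1, J at step 2, P at step 6); 7 moves as required.

N M J C H K P L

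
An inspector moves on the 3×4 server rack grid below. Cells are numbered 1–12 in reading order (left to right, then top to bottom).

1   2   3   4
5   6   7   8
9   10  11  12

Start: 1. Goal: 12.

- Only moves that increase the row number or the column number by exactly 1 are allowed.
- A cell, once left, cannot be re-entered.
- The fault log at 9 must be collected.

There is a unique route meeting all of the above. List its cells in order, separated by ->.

1 -> 5 -> 9 -> 10 -> 11 -> 12

Moves only go right or down, so the column and row indices never decrease.
Route from 1: 2× down (reaching 9), 3× right (reaching 12) — 5 moves in all.
Check: all required cells visited.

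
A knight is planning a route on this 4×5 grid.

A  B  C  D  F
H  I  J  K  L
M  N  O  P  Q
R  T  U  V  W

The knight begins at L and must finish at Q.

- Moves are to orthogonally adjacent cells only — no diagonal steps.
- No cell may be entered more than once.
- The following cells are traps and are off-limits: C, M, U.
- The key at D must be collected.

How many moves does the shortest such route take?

5

Any route passes through D somewhere between L and Q. Summing Manhattan distances along the two legs (L → D → Q) gives a lower bound of 2 + 3 = 5 moves.
A route of 5 moves achieves this: L → F → D → K → P → Q.
Since 5 matches the lower bound, it is optimal.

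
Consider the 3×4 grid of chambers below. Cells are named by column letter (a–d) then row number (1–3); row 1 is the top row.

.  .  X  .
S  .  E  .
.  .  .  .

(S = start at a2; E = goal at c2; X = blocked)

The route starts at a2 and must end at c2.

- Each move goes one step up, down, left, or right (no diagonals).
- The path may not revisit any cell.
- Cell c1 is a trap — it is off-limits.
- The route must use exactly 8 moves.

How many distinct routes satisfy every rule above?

Need simple routes of exactly 8 moves from a2 to c2 (Manhattan distance 2, so 3 moves are spent on a detour and 3 undoing it).
Enumerating: a2 a1 b1 b2 b3 c3 d3 d2 c2.
That gives 1 route.

1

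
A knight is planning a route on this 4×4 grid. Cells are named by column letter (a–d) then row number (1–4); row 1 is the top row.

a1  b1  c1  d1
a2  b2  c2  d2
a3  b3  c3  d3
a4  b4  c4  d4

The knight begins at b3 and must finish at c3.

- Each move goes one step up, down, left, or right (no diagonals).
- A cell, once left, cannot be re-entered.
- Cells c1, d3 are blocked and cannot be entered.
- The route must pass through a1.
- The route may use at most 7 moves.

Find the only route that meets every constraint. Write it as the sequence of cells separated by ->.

Any route must reach a1 and still end at c3 within 7 moves, so the order of the required stops is forced.
Route from b3: left 1 to a3, up 2 to a1, right 1 to b1, down 1 to b2, right 1 to c2, down 1 to c3 — 7 moves in all.
Check: all required cells visited; 7 ≤ 7 moves.

b3 -> a3 -> a2 -> a1 -> b1 -> b2 -> c2 -> c3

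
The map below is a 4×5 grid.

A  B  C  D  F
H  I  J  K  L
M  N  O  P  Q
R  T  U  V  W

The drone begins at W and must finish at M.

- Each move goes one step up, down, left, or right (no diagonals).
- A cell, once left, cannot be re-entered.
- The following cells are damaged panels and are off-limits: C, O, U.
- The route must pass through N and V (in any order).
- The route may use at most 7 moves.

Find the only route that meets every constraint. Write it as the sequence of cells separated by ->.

The 7-move cap with required stops at N, V leaves no slack for detours.
Route from W: left 1 to V, up 2 to K, left 2 to I, down 1 to N, left 1 to M — 7 moves in all.
Check: all required cells visited; 7 ≤ 7 moves.

W -> V -> P -> K -> J -> I -> N -> M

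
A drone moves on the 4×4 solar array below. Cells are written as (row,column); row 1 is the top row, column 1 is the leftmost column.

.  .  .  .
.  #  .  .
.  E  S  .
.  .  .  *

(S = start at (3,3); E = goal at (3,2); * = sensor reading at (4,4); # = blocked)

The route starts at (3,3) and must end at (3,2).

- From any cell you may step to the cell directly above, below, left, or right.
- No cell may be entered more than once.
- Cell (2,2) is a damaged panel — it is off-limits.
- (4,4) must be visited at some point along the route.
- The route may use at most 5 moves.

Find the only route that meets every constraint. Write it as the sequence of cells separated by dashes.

(3,3) - (3,4) - (4,4) - (4,3) - (4,2) - (3,2)

The budget equals the shortest possible length, so every move has to be on a shortest route through the required cells.
Route from (3,3): right to (3,4), down to (4,4), 2× left (reaching (4,2)), up to (3,2) — 5 moves in all.
Check: all required cells visited; 5 ≤ 5 moves.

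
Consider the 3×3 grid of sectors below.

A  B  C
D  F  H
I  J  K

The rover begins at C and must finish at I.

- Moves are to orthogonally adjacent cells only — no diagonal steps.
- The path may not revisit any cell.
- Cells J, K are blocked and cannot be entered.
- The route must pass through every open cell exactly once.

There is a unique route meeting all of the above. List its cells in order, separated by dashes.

Need to visit all 7 open cells exactly once, starting at C and ending at I.
Cell H has only two open neighbours (C and F), so the path must pass straight through it: one of those is the cell it's entered from and the other is where it exits.
Route from C: down 1 to H, left 1 to F, up 1 to B, left 1 to A, down 2 to I — 6 moves in all.
Check: all 7 open cells covered.

C - H - F - B - A - D - I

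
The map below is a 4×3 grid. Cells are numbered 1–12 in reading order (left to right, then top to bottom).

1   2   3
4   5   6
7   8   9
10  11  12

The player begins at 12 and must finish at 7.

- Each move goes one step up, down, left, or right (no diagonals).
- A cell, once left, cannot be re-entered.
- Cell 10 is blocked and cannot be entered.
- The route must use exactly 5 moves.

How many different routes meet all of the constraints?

Need simple routes of exactly 5 moves from 12 to 7 (Manhattan distance 3, so 1 moves are spent on a detour and 1 undoing it).
Enumerating: 12 9 6 5 8 7 | 12 9 6 5 4 7 | 12 9 8 5 4 7 | 12 11 8 5 4 7.
That gives 4 routes.

4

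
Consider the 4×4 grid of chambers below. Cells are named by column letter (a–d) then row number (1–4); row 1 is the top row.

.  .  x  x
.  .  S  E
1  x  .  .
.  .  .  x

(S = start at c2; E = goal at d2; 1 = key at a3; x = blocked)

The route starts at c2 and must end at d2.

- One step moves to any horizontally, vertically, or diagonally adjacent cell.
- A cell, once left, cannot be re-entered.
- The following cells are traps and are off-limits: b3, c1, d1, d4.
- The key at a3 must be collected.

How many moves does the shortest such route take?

5

Any route passes through a3 somewhere between c2 and d2. Summing Chebyshev distances along the two legs (c2 → a3 → d2) gives a lower bound of 2 + 3 = 5 moves.
A route of 5 moves achieves this: c2 → b2 → a3 → b4 → c3 → d2.
Since 5 matches the lower bound, it is optimal.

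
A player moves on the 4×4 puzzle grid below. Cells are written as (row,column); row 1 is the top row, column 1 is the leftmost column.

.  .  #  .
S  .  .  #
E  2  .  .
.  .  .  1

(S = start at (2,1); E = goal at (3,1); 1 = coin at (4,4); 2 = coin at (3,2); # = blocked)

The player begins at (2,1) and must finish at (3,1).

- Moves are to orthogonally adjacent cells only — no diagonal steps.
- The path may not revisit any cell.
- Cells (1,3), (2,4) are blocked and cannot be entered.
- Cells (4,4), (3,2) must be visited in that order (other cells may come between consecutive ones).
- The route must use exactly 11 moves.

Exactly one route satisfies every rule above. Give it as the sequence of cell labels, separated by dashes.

(2,1) - (1,1) - (1,2) - (2,2) - (2,3) - (3,3) - (3,4) - (4,4) - (4,3) - (4,2) - (3,2) - (3,1)

The waypoints must appear in the order (4,4), (3,2), with no cell reused.
Route from (2,1): up 1 to (1,1), right 1 to (1,2), down 1 to (2,2), right 1 to (2,3), down 1 to (3,3), right 1 to (3,4), down 1 to (4,4), left 2 to (4,2), up 1 to (3,2), left 1 to (3,1) — 11 moves in all.
Check: order respected (1 at step 7, 2 at step 10); 11 moves as required.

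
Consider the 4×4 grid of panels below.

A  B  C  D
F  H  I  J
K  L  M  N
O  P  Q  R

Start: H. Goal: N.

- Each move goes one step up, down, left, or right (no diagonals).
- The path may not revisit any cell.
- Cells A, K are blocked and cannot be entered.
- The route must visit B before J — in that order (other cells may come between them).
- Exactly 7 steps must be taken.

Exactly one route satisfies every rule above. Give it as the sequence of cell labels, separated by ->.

H -> B -> C -> D -> J -> I -> M -> N

The waypoints must appear in the order B, J, with no cell reused.
Route from H: up 1 to B, right 2 to D, down 1 to J, left 1 to I, down 1 to M, right 1 to N — 7 moves in all.
Check: order respected (B at step 1, J at step 4); 7 moves as required.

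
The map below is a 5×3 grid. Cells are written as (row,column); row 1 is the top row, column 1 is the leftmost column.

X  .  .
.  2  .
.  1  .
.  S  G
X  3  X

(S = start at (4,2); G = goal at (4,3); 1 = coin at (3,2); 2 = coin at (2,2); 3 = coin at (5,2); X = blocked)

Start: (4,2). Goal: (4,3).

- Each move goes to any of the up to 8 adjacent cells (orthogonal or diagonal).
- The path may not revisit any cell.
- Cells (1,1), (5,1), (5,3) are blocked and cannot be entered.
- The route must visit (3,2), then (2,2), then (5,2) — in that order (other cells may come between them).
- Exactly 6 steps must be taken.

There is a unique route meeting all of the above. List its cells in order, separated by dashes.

The waypoints must appear in the order (3,2), (2,2), (5,2), with no cell reused.
Route from (4,2): 2× up (reaching (2,2)), down-left to (3,1), down to (4,1), down-right to (5,2), up-right to (4,3) — 6 moves in all.
Check: order respected (1 at step 1, 2 at step 2, 3 at step 5); 6 moves as required.

(4,2) - (3,2) - (2,2) - (3,1) - (4,1) - (5,2) - (4,3)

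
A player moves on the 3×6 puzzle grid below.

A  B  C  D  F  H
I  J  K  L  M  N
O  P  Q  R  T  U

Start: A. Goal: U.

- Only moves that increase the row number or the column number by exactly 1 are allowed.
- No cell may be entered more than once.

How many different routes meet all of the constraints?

21

A right/down-only route from A to U makes exactly 2 down-moves and 5 right-moves in some order.
With no other constraints that would be C(7,2) = 21 routes.
That gives 21 routes.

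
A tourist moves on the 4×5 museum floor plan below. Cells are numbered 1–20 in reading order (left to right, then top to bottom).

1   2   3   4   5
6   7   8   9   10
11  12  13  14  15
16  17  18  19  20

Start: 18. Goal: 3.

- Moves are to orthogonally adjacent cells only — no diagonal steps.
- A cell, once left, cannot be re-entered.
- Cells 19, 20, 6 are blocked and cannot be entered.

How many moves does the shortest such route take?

The Manhattan distance from 18 to 3 is |4−1| + |3−3| = 3, so at least 3 moves are needed.
A route of 3 moves achieves this: 18 → 13 → 8 → 3.
Since 3 matches the lower bound, it is optimal.

3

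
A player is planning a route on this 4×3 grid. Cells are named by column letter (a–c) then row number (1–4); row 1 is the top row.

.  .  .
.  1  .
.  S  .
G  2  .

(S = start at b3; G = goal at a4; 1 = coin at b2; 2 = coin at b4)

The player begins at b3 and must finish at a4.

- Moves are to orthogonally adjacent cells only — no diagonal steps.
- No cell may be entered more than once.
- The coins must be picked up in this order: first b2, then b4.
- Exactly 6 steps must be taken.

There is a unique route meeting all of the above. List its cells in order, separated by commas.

The waypoints must appear in the order b2, b4, with no cell reused.
Route from b3: up 1 to b2, right 1 to c2, down 2 to c4, left 2 to a4 — 6 moves in all.
Check: order respected (1 at step 1, 2 at step 5); 6 moves as required.

b3, b2, c2, c3, c4, b4, a4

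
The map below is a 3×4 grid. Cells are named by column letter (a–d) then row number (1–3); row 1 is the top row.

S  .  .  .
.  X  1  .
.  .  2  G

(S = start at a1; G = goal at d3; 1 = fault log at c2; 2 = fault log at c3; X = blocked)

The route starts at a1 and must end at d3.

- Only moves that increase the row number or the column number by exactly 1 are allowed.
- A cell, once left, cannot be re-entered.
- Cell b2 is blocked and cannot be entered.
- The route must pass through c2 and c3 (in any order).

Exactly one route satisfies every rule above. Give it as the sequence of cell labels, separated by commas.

a1, b1, c1, c2, c3, d3

Moves only go right or down, so the column and row indices never decrease.
Route from a1: right 2 to c1, down 2 to c3, right 1 to d3 — 5 moves in all.
Check: all required cells visited.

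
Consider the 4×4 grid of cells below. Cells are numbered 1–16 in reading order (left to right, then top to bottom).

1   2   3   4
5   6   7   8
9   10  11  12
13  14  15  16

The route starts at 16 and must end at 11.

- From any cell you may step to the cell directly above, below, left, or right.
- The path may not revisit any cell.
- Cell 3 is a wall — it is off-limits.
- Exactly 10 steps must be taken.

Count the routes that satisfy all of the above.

11

Need simple routes of exactly 10 moves from 16 to 11 (Manhattan distance 2, so 4 moves are spent on a detour and 4 undoing it).
Branch systematically from the start, pruning whenever the remaining move budget drops below the Manhattan distance to 11 or differs from it in parity. Grouping the completions by first move — via 12: 5; via 15: 6 — and summing: 5 + 6 = 11.
That gives 11 routes.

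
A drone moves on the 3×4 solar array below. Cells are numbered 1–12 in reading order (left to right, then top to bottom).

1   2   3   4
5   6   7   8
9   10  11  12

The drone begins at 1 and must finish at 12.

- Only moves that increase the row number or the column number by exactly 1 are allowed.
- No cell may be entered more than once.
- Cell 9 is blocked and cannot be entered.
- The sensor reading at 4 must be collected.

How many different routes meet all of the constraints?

A right/down-only route from 1 to 12 makes exactly 2 down-moves and 3 right-moves in some order.
With no other constraints that would be C(5,2) = 10 routes.
Split at 4 and multiply the segment counts (each segment already excludes blocked cells): 1→4: 1; 4→12: 1; product = 1.
That gives 1 route.

1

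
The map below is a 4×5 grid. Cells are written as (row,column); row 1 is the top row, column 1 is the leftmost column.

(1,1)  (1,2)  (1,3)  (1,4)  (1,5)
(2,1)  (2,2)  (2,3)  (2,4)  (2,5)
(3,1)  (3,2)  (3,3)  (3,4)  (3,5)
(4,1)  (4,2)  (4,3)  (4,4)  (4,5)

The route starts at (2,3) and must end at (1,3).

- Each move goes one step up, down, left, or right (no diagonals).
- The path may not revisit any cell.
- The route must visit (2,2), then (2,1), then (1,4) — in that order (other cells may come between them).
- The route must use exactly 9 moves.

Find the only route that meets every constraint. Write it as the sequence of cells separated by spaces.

The waypoints must appear in the order (2,2), (2,1), (1,4), with no cell reused.
Route from (2,3): 2× left (reaching (2,1)), down to (3,1), 3× right (reaching (3,4)), 2× up (reaching (1,4)), left to (1,3) — 9 moves in all.
Check: order respected ((2,2) at step 1, (2,1) at step 2, (1,4) at step 8); 9 moves as required.

(2,3) (2,2) (2,1) (3,1) (3,2) (3,3) (3,4) (2,4) (1,4) (1,3)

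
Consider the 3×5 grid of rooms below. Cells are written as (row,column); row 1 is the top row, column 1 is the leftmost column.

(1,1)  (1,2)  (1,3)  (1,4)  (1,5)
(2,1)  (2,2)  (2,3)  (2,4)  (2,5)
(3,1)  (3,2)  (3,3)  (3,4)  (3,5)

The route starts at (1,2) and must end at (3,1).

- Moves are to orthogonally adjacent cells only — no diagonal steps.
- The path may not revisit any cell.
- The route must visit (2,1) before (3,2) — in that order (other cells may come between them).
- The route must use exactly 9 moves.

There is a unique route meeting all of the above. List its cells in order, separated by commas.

(1,2), (1,1), (2,1), (2,2), (2,3), (2,4), (3,4), (3,3), (3,2), (3,1)

The waypoints must appear in the order (2,1), (3,2), with no cell reused.
Route from (1,2): left to (1,1), down to (2,1), 3× right (reaching (2,4)), down to (3,4), 3× left (reaching (3,1)) — 9 moves in all.
Check: order respected ((2,1) at step 2, (3,2) at step 8); 9 moves as required.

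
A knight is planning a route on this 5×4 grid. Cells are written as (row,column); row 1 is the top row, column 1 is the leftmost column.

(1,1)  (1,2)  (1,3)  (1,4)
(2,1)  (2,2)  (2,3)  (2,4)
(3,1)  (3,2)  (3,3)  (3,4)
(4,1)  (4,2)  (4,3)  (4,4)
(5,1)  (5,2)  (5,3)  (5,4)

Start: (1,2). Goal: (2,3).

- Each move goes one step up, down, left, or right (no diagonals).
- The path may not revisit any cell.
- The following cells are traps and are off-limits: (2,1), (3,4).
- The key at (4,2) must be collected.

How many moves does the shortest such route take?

Any route passes through (4,2) somewhere between (1,2) and (2,3). Summing Manhattan distances along the two legs ((1,2) → (4,2) → (2,3)) gives a lower bound of 3 + 3 = 6 moves.
A route of 6 moves achieves this: (1,2) → (2,2) → (3,2) → (4,2) → (4,3) → (3,3) → (2,3).
Since 6 matches the lower bound, it is optimal.

6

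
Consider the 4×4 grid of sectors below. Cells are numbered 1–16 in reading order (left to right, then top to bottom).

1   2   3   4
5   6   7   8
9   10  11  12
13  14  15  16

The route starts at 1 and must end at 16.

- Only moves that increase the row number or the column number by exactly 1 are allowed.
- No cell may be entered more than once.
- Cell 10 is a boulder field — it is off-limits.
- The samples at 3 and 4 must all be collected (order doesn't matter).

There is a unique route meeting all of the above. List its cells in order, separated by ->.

Moves only go right or down, so the column and row indices never decrease.
Route from 1: 3× right (reaching 4), 3× down (reaching 16) — 6 moves in all.
Check: all required cells visited.

1 -> 2 -> 3 -> 4 -> 8 -> 12 -> 16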